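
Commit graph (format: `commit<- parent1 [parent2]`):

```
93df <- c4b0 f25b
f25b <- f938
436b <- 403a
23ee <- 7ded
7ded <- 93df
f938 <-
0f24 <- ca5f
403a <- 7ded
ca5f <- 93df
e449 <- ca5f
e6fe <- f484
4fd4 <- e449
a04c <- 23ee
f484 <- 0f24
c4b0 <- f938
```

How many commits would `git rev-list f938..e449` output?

Reachable from e449: {93df, c4b0, ca5f, e449, f25b, f938}.
Reachable from f938: {f938}.
In e449's history but not f938's: {93df, c4b0, ca5f, e449, f25b} — 5 commits.

5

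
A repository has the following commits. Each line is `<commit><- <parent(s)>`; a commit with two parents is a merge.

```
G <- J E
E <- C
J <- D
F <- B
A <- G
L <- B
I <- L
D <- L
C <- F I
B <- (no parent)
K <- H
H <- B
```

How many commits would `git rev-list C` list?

Walking parent pointers from C: reachable set = {B, C, F, I, L}.
That is 5 commits.

5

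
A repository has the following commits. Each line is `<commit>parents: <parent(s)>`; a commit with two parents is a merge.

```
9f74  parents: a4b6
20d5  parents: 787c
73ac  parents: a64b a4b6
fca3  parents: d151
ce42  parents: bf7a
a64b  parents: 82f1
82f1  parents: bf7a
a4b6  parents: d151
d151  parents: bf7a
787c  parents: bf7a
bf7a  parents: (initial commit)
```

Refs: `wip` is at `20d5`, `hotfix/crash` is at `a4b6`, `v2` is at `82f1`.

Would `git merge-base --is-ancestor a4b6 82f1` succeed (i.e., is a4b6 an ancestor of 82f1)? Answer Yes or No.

No

Ancestors of 82f1: {82f1, bf7a}.
a4b6 is not in that set, so it is not an ancestor of 82f1.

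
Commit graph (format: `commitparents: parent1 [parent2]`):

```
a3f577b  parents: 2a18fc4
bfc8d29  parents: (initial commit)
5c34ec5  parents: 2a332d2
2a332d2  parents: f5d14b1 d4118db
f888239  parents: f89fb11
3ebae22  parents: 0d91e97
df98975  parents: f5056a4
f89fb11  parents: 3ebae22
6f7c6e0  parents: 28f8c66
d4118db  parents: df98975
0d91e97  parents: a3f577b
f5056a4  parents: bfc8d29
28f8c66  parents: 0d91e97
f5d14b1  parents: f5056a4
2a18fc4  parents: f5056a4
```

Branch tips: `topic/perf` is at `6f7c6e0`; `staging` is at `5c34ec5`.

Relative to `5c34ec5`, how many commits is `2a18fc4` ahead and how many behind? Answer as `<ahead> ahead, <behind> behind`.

1 ahead, 5 behind

Reachable from 2a18fc4: {2a18fc4, bfc8d29, f5056a4}.
Reachable from 5c34ec5: {2a332d2, 5c34ec5, bfc8d29, d4118db, df98975, f5056a4, f5d14b1}.
Only in 2a18fc4's history (ahead): {2a18fc4} — 1.
Only in 5c34ec5's history (behind): {2a332d2, 5c34ec5, d4118db, df98975, f5d14b1} — 5.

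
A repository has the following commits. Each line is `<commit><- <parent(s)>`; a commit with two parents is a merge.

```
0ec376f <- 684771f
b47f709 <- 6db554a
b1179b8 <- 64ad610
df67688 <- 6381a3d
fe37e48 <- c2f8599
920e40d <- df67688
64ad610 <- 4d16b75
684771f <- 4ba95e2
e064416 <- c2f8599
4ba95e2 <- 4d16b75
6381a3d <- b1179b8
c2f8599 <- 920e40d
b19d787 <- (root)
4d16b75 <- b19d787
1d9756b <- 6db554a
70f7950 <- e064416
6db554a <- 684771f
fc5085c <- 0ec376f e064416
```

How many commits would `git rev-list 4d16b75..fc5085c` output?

Reachable from fc5085c: {0ec376f, 4ba95e2, 4d16b75, 6381a3d, 64ad610, 684771f, 920e40d, b1179b8, b19d787, c2f8599, df67688, e064416, fc5085c}.
Reachable from 4d16b75: {4d16b75, b19d787}.
In fc5085c's history but not 4d16b75's: {0ec376f, 4ba95e2, 6381a3d, 64ad610, 684771f, 920e40d, b1179b8, c2f8599, df67688, e064416, fc5085c} — 11 commits.

11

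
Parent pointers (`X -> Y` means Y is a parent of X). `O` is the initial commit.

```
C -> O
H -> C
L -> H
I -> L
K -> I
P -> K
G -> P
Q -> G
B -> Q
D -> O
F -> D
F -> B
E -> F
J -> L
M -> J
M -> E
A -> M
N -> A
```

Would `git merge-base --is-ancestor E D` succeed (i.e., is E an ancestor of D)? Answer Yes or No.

Ancestors of D: {D, O}.
E is not in that set, so it is not an ancestor of D.

No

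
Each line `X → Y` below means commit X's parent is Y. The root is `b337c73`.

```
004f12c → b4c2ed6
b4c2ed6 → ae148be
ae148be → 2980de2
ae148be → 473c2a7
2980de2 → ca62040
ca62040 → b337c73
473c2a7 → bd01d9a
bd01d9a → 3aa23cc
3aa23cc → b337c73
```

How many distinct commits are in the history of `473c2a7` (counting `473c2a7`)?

Walking parent pointers from 473c2a7: reachable set = {3aa23cc, 473c2a7, b337c73, bd01d9a}.
That is 4 commits.

4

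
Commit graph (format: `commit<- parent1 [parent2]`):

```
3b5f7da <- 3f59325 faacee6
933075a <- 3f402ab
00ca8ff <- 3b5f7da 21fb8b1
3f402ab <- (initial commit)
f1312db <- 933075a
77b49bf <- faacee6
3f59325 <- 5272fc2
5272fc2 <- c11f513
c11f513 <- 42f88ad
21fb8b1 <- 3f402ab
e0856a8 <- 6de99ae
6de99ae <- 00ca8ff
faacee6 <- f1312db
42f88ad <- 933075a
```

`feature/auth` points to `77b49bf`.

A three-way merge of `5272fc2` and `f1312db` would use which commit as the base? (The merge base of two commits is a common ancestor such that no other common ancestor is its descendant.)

Ancestors of 5272fc2: {3f402ab, 42f88ad, 5272fc2, 933075a, c11f513}.
Ancestors of f1312db: {3f402ab, 933075a, f1312db}.
Common ancestors: {3f402ab, 933075a}.
Among these, 933075a is not an ancestor of any other common ancestor — it is the merge base.

933075a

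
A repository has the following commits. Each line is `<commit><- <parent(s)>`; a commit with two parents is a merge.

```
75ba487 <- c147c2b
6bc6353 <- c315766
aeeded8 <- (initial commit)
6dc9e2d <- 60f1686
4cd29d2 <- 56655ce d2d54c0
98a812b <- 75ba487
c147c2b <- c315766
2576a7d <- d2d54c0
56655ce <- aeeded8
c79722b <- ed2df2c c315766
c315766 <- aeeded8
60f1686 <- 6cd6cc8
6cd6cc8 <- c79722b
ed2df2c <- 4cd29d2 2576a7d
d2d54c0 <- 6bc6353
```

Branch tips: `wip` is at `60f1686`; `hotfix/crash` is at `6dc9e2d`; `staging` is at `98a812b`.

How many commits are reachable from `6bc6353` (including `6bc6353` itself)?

Walking parent pointers from 6bc6353: reachable set = {6bc6353, aeeded8, c315766}.
That is 3 commits.

3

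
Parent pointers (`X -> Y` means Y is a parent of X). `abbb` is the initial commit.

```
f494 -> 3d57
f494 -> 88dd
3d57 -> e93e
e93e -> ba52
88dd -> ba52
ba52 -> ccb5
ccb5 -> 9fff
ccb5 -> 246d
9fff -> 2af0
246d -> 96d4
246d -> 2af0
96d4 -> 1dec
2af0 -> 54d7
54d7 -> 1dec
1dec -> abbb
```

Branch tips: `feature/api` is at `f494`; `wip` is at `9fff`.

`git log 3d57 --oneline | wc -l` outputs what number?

Walking parent pointers from 3d57: reachable set = {1dec, 246d, 2af0, 3d57, 54d7, 96d4, 9fff, abbb, ba52, ccb5, e93e}.
That is 11 commits.

11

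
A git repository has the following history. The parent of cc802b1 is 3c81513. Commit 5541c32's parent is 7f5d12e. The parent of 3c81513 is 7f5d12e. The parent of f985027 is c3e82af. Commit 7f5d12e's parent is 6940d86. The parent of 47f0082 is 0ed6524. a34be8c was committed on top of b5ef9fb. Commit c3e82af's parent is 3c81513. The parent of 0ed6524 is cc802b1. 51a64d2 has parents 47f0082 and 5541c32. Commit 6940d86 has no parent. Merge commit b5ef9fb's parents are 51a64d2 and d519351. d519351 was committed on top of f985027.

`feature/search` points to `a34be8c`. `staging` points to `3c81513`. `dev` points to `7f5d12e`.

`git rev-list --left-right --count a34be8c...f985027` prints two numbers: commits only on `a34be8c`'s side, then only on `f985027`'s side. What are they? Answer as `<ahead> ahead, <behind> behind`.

Reachable from a34be8c: {0ed6524, 3c81513, 47f0082, 51a64d2, 5541c32, 6940d86, 7f5d12e, a34be8c, b5ef9fb, c3e82af, cc802b1, d519351, f985027}.
Reachable from f985027: {3c81513, 6940d86, 7f5d12e, c3e82af, f985027}.
Only in a34be8c's history (ahead): {0ed6524, 47f0082, 51a64d2, 5541c32, a34be8c, b5ef9fb, cc802b1, d519351} — 8.
Only in f985027's history (behind): {} — 0.

8 ahead, 0 behind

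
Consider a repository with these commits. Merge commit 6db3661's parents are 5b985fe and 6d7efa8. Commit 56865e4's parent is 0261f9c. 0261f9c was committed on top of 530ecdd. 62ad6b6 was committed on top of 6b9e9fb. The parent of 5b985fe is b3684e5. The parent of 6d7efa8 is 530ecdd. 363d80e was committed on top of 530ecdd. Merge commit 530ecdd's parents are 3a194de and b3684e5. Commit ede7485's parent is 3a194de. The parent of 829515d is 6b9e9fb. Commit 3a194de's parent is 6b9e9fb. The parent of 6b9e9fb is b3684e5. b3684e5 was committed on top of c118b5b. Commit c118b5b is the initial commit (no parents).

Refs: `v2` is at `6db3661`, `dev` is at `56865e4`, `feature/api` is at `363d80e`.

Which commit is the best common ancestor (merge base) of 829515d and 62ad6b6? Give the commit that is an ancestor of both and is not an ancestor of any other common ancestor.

6b9e9fb

Ancestors of 829515d: {6b9e9fb, 829515d, b3684e5, c118b5b}.
Ancestors of 62ad6b6: {62ad6b6, 6b9e9fb, b3684e5, c118b5b}.
Common ancestors: {6b9e9fb, b3684e5, c118b5b}.
Among these, 6b9e9fb is not an ancestor of any other common ancestor — it is the merge base.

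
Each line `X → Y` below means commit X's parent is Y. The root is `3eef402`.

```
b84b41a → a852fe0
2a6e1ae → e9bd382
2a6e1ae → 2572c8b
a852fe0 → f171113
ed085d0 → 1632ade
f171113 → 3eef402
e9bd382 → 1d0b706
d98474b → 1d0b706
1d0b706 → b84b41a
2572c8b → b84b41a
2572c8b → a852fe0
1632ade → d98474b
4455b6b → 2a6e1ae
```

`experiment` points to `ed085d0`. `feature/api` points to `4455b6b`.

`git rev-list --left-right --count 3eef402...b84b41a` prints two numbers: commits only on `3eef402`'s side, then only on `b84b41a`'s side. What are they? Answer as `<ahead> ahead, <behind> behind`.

Reachable from 3eef402: {3eef402}.
Reachable from b84b41a: {3eef402, a852fe0, b84b41a, f171113}.
Only in 3eef402's history (ahead): {} — 0.
Only in b84b41a's history (behind): {a852fe0, b84b41a, f171113} — 3.

0 ahead, 3 behind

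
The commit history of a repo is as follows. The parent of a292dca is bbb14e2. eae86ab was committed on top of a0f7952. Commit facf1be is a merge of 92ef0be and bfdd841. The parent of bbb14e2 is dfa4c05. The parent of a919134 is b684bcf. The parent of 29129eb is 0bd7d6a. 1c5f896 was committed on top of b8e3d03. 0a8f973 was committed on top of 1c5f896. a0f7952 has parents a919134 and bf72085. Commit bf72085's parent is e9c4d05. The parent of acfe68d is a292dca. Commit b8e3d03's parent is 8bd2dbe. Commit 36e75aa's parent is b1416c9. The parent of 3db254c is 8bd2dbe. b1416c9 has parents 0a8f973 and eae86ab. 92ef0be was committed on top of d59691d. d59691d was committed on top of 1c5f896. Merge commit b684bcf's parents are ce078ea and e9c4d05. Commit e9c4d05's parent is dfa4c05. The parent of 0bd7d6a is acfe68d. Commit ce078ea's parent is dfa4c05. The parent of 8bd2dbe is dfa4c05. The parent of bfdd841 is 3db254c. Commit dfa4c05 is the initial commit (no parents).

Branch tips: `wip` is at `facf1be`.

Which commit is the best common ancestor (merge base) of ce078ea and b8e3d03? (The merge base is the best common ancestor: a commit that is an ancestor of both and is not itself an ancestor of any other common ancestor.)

Ancestors of ce078ea: {ce078ea, dfa4c05}.
Ancestors of b8e3d03: {8bd2dbe, b8e3d03, dfa4c05}.
Common ancestors: {dfa4c05}.
The only common ancestor is dfa4c05, so it is the merge base.

dfa4c05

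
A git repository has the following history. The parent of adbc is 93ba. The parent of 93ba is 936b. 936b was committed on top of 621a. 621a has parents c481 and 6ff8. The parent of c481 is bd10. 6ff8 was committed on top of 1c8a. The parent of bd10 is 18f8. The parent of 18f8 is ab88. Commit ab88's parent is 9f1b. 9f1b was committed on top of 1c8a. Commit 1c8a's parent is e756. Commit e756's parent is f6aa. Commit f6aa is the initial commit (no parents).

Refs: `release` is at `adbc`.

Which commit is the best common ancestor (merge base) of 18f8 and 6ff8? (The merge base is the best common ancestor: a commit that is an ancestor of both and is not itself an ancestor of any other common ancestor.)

1c8a

Ancestors of 18f8: {18f8, 1c8a, 9f1b, ab88, e756, f6aa}.
Ancestors of 6ff8: {1c8a, 6ff8, e756, f6aa}.
Common ancestors: {1c8a, e756, f6aa}.
Among these, 1c8a is not an ancestor of any other common ancestor — it is the merge base.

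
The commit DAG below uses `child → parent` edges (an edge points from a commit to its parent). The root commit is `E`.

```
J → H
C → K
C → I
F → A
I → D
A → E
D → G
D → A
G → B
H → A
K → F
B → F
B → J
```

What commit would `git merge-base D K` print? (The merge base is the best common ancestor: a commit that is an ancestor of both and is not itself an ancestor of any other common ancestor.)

Ancestors of D: {A, B, D, E, F, G, H, J}.
Ancestors of K: {A, E, F, K}.
Common ancestors: {A, E, F}.
Among these, F is not an ancestor of any other common ancestor — it is the merge base.

F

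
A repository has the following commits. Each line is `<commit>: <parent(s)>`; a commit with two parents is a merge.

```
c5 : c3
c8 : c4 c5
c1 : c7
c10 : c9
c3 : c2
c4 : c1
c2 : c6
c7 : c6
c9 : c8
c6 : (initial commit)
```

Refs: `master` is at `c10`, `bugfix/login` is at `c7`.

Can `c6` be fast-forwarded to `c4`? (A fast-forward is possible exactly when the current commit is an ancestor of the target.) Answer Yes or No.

Yes

A fast-forward from c6 to c4 is possible iff c6 is an ancestor of c4.
Ancestors of c4: {c1, c4, c6, c7}.
c6 is among them, so fast-forward is possible.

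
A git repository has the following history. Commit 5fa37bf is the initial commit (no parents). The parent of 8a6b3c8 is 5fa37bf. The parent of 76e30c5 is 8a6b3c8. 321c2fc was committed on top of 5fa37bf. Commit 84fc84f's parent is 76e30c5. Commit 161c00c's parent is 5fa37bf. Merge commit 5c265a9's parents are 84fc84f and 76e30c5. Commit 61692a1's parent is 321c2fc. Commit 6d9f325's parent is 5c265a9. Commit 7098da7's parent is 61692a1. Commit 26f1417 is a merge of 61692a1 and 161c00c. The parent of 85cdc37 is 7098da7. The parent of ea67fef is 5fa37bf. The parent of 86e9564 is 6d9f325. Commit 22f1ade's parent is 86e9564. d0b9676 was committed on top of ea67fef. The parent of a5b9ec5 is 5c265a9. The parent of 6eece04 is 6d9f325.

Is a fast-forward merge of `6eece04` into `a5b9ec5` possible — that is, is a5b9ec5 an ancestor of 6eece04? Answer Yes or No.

A fast-forward from a5b9ec5 to 6eece04 is possible iff a5b9ec5 is an ancestor of 6eece04.
Ancestors of 6eece04: {5c265a9, 5fa37bf, 6d9f325, 6eece04, 76e30c5, 84fc84f, 8a6b3c8}.
a5b9ec5 is not among them, so fast-forward is not possible.

No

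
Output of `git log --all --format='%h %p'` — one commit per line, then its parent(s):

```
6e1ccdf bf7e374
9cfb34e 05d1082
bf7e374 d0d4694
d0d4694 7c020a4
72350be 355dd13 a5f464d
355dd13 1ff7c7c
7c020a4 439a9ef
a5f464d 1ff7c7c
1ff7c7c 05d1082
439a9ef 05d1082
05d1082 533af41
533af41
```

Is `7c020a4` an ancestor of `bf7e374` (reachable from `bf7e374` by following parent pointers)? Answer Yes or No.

Yes

Ancestors of bf7e374 (commits reachable by following parents): {05d1082, 439a9ef, 533af41, 7c020a4, bf7e374, d0d4694}.
7c020a4 is in that set, so it is an ancestor of bf7e374.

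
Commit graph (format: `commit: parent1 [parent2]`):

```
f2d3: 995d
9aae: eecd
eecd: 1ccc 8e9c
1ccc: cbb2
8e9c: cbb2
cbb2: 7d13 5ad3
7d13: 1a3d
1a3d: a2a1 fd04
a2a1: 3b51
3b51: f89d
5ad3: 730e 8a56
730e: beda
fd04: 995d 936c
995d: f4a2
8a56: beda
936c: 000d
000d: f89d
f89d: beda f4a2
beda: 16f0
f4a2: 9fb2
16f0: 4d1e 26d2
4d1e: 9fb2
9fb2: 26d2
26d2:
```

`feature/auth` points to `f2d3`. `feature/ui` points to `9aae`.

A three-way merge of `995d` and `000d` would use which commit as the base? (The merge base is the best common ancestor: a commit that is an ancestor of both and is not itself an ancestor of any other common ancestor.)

f4a2

Ancestors of 995d: {26d2, 995d, 9fb2, f4a2}.
Ancestors of 000d: {000d, 16f0, 26d2, 4d1e, 9fb2, beda, f4a2, f89d}.
Common ancestors: {26d2, 9fb2, f4a2}.
Among these, f4a2 is not an ancestor of any other common ancestor — it is the merge base.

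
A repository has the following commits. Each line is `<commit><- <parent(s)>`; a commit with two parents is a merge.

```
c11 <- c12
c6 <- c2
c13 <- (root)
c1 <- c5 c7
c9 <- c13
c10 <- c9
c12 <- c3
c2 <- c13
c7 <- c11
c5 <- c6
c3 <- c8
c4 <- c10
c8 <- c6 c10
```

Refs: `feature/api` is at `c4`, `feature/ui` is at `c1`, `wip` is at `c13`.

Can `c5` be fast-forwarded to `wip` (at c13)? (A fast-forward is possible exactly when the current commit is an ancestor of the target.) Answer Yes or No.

No

A fast-forward from c5 to c13 is possible iff c5 is an ancestor of c13.
Ancestors of c13: {c13}.
c5 is not among them, so fast-forward is not possible.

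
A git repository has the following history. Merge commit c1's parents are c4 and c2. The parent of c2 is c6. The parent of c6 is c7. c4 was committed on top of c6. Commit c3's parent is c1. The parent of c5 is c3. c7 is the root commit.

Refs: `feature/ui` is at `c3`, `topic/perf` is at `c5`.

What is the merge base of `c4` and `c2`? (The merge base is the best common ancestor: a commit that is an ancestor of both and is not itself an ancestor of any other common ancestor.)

c6

Ancestors of c4: {c4, c6, c7}.
Ancestors of c2: {c2, c6, c7}.
Common ancestors: {c6, c7}.
Among these, c6 is not an ancestor of any other common ancestor — it is the merge base.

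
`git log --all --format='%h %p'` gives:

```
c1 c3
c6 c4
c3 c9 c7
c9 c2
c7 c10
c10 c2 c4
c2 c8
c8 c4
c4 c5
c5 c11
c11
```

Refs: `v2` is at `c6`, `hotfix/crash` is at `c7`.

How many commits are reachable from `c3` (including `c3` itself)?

9

Walking parent pointers from c3: reachable set = {c10, c11, c2, c3, c4, c5, c7, c8, c9}.
That is 9 commits.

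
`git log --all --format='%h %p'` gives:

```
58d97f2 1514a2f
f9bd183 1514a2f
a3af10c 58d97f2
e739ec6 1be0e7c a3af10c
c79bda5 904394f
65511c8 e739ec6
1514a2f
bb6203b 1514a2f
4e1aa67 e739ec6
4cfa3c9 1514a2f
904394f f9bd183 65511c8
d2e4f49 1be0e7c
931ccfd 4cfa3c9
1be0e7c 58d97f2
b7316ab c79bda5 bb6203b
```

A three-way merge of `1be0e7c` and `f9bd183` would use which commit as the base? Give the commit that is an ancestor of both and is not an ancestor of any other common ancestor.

Ancestors of 1be0e7c: {1514a2f, 1be0e7c, 58d97f2}.
Ancestors of f9bd183: {1514a2f, f9bd183}.
Common ancestors: {1514a2f}.
The only common ancestor is 1514a2f, so it is the merge base.

1514a2f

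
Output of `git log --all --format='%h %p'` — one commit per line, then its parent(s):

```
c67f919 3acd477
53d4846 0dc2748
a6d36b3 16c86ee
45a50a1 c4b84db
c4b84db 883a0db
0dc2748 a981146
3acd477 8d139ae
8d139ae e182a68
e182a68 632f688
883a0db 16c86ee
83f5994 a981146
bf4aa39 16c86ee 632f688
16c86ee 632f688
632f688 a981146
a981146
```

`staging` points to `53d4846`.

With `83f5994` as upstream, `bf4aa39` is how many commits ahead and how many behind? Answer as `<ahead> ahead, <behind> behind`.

3 ahead, 1 behind

Reachable from bf4aa39: {16c86ee, 632f688, a981146, bf4aa39}.
Reachable from 83f5994: {83f5994, a981146}.
Only in bf4aa39's history (ahead): {16c86ee, 632f688, bf4aa39} — 3.
Only in 83f5994's history (behind): {83f5994} — 1.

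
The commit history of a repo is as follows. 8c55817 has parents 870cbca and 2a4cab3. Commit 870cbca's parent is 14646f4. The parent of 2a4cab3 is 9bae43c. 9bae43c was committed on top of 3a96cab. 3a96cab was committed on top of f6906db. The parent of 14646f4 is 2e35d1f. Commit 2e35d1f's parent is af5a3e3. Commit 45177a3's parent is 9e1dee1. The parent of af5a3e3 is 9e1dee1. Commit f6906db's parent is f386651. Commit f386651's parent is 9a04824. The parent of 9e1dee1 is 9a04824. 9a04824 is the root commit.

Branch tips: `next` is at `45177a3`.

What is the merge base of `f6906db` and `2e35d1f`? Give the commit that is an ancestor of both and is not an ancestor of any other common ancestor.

Ancestors of f6906db: {9a04824, f386651, f6906db}.
Ancestors of 2e35d1f: {2e35d1f, 9a04824, 9e1dee1, af5a3e3}.
Common ancestors: {9a04824}.
The only common ancestor is 9a04824, so it is the merge base.

9a04824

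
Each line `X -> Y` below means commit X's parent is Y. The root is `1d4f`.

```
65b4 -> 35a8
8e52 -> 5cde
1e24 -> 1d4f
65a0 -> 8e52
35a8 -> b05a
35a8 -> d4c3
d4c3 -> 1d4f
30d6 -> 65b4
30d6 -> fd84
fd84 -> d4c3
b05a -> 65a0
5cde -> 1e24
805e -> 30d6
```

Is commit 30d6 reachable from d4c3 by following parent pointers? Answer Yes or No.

Ancestors of d4c3: {1d4f, d4c3}.
30d6 is not in that set, so it is not an ancestor of d4c3.

No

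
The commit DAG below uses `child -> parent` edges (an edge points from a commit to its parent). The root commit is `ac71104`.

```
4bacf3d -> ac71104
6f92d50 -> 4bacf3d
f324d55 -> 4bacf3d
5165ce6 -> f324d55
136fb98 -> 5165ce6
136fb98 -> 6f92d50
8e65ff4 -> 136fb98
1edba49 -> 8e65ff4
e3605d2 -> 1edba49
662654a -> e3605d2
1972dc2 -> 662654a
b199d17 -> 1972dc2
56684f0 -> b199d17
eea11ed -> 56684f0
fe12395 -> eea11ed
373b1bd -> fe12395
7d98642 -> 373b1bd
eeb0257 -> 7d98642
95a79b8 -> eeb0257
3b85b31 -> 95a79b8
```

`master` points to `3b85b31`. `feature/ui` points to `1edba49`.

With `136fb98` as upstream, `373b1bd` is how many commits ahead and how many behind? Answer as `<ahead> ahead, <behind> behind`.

10 ahead, 0 behind

Reachable from 373b1bd: {136fb98, 1972dc2, 1edba49, 373b1bd, 4bacf3d, 5165ce6, 56684f0, 662654a, 6f92d50, 8e65ff4, ac71104, b199d17, e3605d2, eea11ed, f324d55, fe12395}.
Reachable from 136fb98: {136fb98, 4bacf3d, 5165ce6, 6f92d50, ac71104, f324d55}.
Only in 373b1bd's history (ahead): {1972dc2, 1edba49, 373b1bd, 56684f0, 662654a, 8e65ff4, b199d17, e3605d2, eea11ed, fe12395} — 10.
Only in 136fb98's history (behind): {} — 0.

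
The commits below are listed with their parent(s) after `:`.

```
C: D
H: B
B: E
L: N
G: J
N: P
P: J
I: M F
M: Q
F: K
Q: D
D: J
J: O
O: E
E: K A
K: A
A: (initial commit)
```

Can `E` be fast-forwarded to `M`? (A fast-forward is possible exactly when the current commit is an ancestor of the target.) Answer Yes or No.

Yes

A fast-forward from E to M is possible iff E is an ancestor of M.
Ancestors of M: {A, D, E, J, K, M, O, Q}.
E is among them, so fast-forward is possible.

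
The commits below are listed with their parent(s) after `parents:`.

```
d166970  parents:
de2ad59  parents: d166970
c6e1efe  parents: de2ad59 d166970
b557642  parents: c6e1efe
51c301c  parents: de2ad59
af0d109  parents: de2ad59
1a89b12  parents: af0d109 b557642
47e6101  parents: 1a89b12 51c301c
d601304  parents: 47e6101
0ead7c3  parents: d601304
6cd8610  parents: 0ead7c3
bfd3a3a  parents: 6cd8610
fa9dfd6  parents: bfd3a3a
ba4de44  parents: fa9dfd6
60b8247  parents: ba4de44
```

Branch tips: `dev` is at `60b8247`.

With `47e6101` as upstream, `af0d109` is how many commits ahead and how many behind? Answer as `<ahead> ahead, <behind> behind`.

0 ahead, 5 behind

Reachable from af0d109: {af0d109, d166970, de2ad59}.
Reachable from 47e6101: {1a89b12, 47e6101, 51c301c, af0d109, b557642, c6e1efe, d166970, de2ad59}.
Only in af0d109's history (ahead): {} — 0.
Only in 47e6101's history (behind): {1a89b12, 47e6101, 51c301c, b557642, c6e1efe} — 5.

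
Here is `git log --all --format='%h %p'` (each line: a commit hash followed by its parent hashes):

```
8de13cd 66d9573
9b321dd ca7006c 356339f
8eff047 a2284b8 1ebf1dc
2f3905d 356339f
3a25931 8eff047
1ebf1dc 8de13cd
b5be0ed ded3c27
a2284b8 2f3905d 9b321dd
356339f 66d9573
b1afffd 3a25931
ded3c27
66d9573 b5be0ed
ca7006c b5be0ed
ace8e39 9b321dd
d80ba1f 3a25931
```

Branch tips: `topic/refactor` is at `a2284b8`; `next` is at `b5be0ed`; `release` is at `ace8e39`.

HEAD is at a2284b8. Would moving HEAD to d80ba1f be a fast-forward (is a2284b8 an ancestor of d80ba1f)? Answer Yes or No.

Yes

A fast-forward from a2284b8 to d80ba1f is possible iff a2284b8 is an ancestor of d80ba1f.
Ancestors of d80ba1f: {1ebf1dc, 2f3905d, 356339f, 3a25931, 66d9573, 8de13cd, 8eff047, 9b321dd, a2284b8, b5be0ed, ca7006c, d80ba1f, ded3c27}.
a2284b8 is among them, so fast-forward is possible.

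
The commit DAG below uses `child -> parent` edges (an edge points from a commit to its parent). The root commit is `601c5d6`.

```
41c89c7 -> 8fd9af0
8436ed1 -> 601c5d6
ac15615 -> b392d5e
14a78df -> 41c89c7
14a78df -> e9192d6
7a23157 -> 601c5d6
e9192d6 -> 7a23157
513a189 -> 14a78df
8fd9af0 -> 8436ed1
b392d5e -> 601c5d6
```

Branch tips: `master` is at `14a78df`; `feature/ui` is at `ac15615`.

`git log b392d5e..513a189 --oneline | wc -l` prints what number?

7

Reachable from 513a189: {14a78df, 41c89c7, 513a189, 601c5d6, 7a23157, 8436ed1, 8fd9af0, e9192d6}.
Reachable from b392d5e: {601c5d6, b392d5e}.
In 513a189's history but not b392d5e's: {14a78df, 41c89c7, 513a189, 7a23157, 8436ed1, 8fd9af0, e9192d6} — 7 commits.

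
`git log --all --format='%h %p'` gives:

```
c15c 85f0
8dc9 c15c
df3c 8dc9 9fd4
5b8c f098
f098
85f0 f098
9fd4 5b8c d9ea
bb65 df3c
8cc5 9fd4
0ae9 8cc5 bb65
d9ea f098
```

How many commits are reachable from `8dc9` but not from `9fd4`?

3

Reachable from 8dc9: {85f0, 8dc9, c15c, f098}.
Reachable from 9fd4: {5b8c, 9fd4, d9ea, f098}.
In 8dc9's history but not 9fd4's: {85f0, 8dc9, c15c} — 3 commits.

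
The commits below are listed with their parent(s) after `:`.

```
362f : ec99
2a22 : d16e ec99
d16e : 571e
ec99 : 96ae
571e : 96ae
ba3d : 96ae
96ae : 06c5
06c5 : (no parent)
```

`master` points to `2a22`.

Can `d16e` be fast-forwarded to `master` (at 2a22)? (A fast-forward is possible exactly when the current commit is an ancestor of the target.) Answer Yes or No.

Yes

A fast-forward from d16e to 2a22 is possible iff d16e is an ancestor of 2a22.
Ancestors of 2a22: {06c5, 2a22, 571e, 96ae, d16e, ec99}.
d16e is among them, so fast-forward is possible.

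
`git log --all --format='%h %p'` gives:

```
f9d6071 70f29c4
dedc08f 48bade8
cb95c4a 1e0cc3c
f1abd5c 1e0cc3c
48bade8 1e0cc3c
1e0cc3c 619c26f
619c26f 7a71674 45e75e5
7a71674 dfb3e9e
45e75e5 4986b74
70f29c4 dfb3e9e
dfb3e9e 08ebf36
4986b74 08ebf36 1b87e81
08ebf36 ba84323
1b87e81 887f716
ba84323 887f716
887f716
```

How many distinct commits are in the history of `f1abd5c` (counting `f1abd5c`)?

Walking parent pointers from f1abd5c: reachable set = {08ebf36, 1b87e81, 1e0cc3c, 45e75e5, 4986b74, 619c26f, 7a71674, 887f716, ba84323, dfb3e9e, f1abd5c}.
That is 11 commits.

11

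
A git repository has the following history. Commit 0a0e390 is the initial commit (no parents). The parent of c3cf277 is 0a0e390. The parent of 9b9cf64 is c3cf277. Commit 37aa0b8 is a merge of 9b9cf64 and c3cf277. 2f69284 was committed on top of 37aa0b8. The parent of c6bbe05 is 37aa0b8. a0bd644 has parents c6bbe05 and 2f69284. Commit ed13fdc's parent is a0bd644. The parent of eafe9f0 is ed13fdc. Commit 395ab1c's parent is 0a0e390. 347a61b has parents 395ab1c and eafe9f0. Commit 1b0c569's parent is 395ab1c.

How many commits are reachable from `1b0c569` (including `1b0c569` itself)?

Walking parent pointers from 1b0c569: reachable set = {0a0e390, 1b0c569, 395ab1c}.
That is 3 commits.

3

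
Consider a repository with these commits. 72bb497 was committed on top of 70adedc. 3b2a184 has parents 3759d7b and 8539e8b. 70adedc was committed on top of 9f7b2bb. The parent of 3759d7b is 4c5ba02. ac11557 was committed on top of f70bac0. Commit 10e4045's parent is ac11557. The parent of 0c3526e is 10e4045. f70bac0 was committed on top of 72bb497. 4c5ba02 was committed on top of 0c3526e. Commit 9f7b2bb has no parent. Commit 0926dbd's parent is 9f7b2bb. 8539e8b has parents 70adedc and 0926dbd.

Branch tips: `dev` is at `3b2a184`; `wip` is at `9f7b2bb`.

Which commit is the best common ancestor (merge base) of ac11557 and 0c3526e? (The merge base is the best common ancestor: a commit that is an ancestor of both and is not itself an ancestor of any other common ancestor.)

ac11557

Ancestors of ac11557: {70adedc, 72bb497, 9f7b2bb, ac11557, f70bac0}.
Ancestors of 0c3526e: {0c3526e, 10e4045, 70adedc, 72bb497, 9f7b2bb, ac11557, f70bac0}.
Common ancestors: {70adedc, 72bb497, 9f7b2bb, ac11557, f70bac0}.
Among these, ac11557 is not an ancestor of any other common ancestor — it is the merge base.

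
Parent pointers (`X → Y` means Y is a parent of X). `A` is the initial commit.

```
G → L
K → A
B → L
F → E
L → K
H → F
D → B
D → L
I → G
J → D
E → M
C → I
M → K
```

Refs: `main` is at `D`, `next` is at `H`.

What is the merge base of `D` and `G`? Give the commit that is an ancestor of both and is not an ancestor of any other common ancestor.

L

Ancestors of D: {A, B, D, K, L}.
Ancestors of G: {A, G, K, L}.
Common ancestors: {A, K, L}.
Among these, L is not an ancestor of any other common ancestor — it is the merge base.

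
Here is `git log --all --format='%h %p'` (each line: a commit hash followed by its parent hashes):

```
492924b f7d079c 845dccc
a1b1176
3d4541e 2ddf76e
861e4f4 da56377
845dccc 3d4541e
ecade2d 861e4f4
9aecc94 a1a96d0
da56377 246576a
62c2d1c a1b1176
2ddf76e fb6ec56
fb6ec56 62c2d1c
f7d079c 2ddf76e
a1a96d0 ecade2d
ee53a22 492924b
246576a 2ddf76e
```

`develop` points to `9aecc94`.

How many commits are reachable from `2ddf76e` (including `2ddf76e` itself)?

Walking parent pointers from 2ddf76e: reachable set = {2ddf76e, 62c2d1c, a1b1176, fb6ec56}.
That is 4 commits.

4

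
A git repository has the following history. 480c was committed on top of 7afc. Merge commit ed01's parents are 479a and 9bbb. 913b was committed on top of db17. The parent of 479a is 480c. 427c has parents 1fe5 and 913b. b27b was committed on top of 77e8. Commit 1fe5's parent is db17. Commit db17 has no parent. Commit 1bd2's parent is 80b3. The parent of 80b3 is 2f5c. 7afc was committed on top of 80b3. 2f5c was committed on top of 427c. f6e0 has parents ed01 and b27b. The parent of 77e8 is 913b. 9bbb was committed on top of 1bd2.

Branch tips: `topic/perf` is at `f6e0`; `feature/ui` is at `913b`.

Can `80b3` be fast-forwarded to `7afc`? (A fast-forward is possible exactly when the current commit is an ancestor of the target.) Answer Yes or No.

Yes

A fast-forward from 80b3 to 7afc is possible iff 80b3 is an ancestor of 7afc.
Ancestors of 7afc: {1fe5, 2f5c, 427c, 7afc, 80b3, 913b, db17}.
80b3 is among them, so fast-forward is possible.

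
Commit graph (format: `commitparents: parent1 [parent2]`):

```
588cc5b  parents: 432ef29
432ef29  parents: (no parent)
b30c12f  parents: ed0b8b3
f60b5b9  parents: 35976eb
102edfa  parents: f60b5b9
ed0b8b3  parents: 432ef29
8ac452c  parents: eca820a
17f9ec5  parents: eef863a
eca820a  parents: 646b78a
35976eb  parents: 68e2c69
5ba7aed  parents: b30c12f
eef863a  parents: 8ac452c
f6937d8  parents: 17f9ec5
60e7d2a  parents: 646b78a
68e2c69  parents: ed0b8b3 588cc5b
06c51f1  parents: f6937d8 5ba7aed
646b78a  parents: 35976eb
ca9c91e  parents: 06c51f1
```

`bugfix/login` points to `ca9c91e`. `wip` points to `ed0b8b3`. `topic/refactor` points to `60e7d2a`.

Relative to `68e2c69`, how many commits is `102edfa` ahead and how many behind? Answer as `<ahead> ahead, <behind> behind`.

3 ahead, 0 behind

Reachable from 102edfa: {102edfa, 35976eb, 432ef29, 588cc5b, 68e2c69, ed0b8b3, f60b5b9}.
Reachable from 68e2c69: {432ef29, 588cc5b, 68e2c69, ed0b8b3}.
Only in 102edfa's history (ahead): {102edfa, 35976eb, f60b5b9} — 3.
Only in 68e2c69's history (behind): {} — 0.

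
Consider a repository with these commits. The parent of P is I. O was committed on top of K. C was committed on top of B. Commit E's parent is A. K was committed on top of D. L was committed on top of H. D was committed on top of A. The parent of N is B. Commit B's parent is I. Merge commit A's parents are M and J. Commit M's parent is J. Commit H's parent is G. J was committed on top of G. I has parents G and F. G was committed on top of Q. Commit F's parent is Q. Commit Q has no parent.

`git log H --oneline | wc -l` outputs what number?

3

Walking parent pointers from H: reachable set = {G, H, Q}.
That is 3 commits.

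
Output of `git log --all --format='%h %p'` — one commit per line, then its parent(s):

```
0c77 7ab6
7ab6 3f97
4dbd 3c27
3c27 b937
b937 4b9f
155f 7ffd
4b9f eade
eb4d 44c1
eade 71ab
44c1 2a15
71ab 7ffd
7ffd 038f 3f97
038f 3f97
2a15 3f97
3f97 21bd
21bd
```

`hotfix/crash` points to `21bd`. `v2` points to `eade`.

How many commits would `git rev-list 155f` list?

Walking parent pointers from 155f: reachable set = {038f, 155f, 21bd, 3f97, 7ffd}.
That is 5 commits.

5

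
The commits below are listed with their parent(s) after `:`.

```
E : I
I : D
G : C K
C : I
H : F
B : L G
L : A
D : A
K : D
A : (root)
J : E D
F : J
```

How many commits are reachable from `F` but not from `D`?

Reachable from F: {A, D, E, F, I, J}.
Reachable from D: {A, D}.
In F's history but not D's: {E, F, I, J} — 4 commits.

4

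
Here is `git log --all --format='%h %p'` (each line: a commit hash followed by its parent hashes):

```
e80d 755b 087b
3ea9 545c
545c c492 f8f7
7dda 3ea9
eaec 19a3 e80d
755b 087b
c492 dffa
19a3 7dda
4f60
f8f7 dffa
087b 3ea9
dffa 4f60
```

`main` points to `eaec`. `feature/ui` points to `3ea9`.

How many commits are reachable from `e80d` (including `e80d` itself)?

Walking parent pointers from e80d: reachable set = {087b, 3ea9, 4f60, 545c, 755b, c492, dffa, e80d, f8f7}.
That is 9 commits.

9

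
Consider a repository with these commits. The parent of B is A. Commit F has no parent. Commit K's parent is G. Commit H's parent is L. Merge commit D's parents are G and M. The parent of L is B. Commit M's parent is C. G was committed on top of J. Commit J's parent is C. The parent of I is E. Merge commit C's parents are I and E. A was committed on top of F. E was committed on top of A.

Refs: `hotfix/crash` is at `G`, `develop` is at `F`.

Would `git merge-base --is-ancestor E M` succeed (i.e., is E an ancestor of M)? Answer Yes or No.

Yes

Ancestors of M (commits reachable by following parents): {A, C, E, F, I, M}.
E is in that set, so it is an ancestor of M.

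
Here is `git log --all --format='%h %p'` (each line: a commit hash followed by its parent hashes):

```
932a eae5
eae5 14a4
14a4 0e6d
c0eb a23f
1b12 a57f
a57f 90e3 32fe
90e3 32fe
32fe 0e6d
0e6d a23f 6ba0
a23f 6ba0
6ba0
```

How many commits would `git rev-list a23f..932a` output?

Reachable from 932a: {0e6d, 14a4, 6ba0, 932a, a23f, eae5}.
Reachable from a23f: {6ba0, a23f}.
In 932a's history but not a23f's: {0e6d, 14a4, 932a, eae5} — 4 commits.

4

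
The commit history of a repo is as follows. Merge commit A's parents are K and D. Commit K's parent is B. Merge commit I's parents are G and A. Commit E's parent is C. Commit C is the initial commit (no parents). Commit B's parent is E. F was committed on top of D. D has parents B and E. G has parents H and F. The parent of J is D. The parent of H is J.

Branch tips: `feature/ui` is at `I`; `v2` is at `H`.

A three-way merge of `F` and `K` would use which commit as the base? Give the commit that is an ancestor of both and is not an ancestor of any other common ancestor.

B

Ancestors of F: {B, C, D, E, F}.
Ancestors of K: {B, C, E, K}.
Common ancestors: {B, C, E}.
Among these, B is not an ancestor of any other common ancestor — it is the merge base.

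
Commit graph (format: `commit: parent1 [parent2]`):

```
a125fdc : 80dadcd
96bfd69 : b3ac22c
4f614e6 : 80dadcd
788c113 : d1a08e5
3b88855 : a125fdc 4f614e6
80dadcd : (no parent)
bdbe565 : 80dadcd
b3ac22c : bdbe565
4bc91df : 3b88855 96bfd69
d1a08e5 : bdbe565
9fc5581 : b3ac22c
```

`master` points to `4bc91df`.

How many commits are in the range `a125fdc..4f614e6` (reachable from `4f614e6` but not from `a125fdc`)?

Reachable from 4f614e6: {4f614e6, 80dadcd}.
Reachable from a125fdc: {80dadcd, a125fdc}.
In 4f614e6's history but not a125fdc's: {4f614e6} — 1 commit.

1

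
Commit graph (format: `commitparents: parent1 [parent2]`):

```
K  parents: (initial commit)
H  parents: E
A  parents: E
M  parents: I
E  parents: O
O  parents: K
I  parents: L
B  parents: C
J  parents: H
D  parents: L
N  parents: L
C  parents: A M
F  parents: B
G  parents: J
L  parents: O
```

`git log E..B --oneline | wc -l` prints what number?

6

Reachable from B: {A, B, C, E, I, K, L, M, O}.
Reachable from E: {E, K, O}.
In B's history but not E's: {A, B, C, I, L, M} — 6 commits.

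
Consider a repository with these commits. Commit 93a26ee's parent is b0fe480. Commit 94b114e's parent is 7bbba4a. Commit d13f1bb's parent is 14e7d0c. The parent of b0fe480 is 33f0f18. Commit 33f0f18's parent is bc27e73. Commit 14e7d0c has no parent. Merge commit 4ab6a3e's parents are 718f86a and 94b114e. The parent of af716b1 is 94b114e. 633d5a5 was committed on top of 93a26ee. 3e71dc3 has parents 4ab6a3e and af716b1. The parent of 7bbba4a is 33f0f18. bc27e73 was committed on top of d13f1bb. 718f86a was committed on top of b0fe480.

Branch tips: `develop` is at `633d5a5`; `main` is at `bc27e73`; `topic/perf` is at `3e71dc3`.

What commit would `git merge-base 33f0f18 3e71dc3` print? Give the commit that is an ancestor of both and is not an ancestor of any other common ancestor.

33f0f18

Ancestors of 33f0f18: {14e7d0c, 33f0f18, bc27e73, d13f1bb}.
Ancestors of 3e71dc3: {14e7d0c, 33f0f18, 3e71dc3, 4ab6a3e, 718f86a, 7bbba4a, 94b114e, af716b1, b0fe480, bc27e73, d13f1bb}.
Common ancestors: {14e7d0c, 33f0f18, bc27e73, d13f1bb}.
Among these, 33f0f18 is not an ancestor of any other common ancestor — it is the merge base.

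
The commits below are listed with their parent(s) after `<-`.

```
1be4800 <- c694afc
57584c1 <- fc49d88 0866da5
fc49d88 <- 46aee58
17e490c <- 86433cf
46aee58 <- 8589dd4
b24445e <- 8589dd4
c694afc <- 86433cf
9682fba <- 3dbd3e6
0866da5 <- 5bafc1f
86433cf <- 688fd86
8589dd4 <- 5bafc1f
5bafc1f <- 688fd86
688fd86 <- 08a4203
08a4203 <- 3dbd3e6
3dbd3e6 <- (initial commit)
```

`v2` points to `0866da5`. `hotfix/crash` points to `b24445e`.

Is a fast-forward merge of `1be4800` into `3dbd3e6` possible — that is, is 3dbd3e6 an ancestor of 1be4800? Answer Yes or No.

A fast-forward from 3dbd3e6 to 1be4800 is possible iff 3dbd3e6 is an ancestor of 1be4800.
Ancestors of 1be4800: {08a4203, 1be4800, 3dbd3e6, 688fd86, 86433cf, c694afc}.
3dbd3e6 is among them, so fast-forward is possible.

Yes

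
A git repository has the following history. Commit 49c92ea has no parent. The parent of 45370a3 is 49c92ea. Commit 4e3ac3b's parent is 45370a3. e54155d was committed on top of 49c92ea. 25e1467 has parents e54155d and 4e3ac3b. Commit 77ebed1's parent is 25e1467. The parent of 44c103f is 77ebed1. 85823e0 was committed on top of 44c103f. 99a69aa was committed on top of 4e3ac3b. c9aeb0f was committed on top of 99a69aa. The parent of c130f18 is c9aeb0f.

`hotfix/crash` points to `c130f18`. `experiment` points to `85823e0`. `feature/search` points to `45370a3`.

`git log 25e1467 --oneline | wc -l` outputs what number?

Walking parent pointers from 25e1467: reachable set = {25e1467, 45370a3, 49c92ea, 4e3ac3b, e54155d}.
That is 5 commits.

5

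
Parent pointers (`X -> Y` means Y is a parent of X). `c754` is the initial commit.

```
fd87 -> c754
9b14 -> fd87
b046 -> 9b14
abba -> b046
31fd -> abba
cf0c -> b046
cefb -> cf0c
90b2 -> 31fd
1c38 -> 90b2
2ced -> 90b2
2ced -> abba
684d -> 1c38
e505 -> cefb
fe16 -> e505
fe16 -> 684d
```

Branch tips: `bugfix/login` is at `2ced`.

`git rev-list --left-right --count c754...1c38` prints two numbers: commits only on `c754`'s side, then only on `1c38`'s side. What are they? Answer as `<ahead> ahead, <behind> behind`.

Reachable from c754: {c754}.
Reachable from 1c38: {1c38, 31fd, 90b2, 9b14, abba, b046, c754, fd87}.
Only in c754's history (ahead): {} — 0.
Only in 1c38's history (behind): {1c38, 31fd, 90b2, 9b14, abba, b046, fd87} — 7.

0 ahead, 7 behind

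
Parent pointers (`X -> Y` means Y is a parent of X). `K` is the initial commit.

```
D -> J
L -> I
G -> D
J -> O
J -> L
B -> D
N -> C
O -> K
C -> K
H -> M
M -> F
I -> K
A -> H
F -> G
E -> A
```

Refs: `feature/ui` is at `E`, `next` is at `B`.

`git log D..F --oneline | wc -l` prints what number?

Reachable from F: {D, F, G, I, J, K, L, O}.
Reachable from D: {D, I, J, K, L, O}.
In F's history but not D's: {F, G} — 2 commits.

2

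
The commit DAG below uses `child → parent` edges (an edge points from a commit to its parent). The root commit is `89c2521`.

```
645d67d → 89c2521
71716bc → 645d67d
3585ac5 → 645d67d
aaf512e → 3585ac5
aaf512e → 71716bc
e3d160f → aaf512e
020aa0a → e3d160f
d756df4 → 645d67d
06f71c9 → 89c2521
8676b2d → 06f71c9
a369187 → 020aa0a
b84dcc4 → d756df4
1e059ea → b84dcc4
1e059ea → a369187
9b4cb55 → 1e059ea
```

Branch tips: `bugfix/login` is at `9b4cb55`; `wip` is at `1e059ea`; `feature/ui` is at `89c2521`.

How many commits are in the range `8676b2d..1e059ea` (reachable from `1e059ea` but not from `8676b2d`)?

Reachable from 1e059ea: {020aa0a, 1e059ea, 3585ac5, 645d67d, 71716bc, 89c2521, a369187, aaf512e, b84dcc4, d756df4, e3d160f}.
Reachable from 8676b2d: {06f71c9, 8676b2d, 89c2521}.
In 1e059ea's history but not 8676b2d's: {020aa0a, 1e059ea, 3585ac5, 645d67d, 71716bc, a369187, aaf512e, b84dcc4, d756df4, e3d160f} — 10 commits.

10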